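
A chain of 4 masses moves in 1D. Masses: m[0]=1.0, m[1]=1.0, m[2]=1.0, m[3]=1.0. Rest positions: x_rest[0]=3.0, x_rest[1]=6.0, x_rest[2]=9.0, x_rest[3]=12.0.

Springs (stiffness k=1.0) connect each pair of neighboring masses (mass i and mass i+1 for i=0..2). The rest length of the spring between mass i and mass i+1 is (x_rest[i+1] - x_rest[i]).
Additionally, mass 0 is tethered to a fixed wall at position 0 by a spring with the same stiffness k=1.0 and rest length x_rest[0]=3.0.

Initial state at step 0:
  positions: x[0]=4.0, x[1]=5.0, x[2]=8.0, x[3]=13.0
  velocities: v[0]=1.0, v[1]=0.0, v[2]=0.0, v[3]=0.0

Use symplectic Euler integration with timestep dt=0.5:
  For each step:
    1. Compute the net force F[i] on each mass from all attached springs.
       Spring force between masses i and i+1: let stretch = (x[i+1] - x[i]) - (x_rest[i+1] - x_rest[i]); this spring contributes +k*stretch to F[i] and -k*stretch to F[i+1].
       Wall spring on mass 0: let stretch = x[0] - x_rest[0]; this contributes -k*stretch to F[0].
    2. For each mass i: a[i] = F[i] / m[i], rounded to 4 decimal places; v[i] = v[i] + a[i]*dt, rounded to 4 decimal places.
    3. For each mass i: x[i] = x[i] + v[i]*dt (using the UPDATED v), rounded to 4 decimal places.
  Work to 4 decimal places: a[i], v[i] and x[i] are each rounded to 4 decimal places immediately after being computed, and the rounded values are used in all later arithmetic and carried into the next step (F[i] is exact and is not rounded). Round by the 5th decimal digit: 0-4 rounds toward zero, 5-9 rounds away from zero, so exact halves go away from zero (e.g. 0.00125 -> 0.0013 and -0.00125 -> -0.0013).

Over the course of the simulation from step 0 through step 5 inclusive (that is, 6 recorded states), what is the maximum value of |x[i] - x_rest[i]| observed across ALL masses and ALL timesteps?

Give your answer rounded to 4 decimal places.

Step 0: x=[4.0000 5.0000 8.0000 13.0000] v=[1.0000 0.0000 0.0000 0.0000]
Step 1: x=[3.7500 5.5000 8.5000 12.5000] v=[-0.5000 1.0000 1.0000 -1.0000]
Step 2: x=[3.0000 6.3125 9.2500 11.7500] v=[-1.5000 1.6250 1.5000 -1.5000]
Step 3: x=[2.3281 7.0313 9.8907 11.1250] v=[-1.3438 1.4375 1.2813 -1.2500]
Step 4: x=[2.2500 7.2891 10.1251 10.9414] v=[-0.1563 0.5156 0.4688 -0.3672]
Step 5: x=[2.8692 6.9961 9.8546 11.3038] v=[1.2383 -0.5860 -0.5411 0.7247]
Max displacement = 1.2891

Answer: 1.2891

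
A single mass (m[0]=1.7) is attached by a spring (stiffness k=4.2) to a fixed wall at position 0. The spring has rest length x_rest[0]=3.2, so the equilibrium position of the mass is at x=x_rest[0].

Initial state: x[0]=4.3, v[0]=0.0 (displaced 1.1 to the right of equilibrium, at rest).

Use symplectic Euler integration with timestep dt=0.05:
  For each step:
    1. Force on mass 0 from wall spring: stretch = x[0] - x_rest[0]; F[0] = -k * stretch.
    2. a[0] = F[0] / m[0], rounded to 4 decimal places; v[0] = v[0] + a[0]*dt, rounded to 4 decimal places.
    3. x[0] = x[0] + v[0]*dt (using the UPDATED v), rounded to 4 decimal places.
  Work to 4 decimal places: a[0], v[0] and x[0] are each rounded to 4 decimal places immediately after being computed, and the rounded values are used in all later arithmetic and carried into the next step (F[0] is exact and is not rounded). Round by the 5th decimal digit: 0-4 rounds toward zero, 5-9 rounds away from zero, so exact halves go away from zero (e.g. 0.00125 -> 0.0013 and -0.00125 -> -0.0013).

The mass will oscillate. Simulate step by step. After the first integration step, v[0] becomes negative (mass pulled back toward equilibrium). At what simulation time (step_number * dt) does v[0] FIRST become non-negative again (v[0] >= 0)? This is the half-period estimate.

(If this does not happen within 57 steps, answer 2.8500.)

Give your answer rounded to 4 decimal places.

Step 0: x=[4.3000] v=[0.0000]
Step 1: x=[4.2932] v=[-0.1359]
Step 2: x=[4.2797] v=[-0.2709]
Step 3: x=[4.2595] v=[-0.4043]
Step 4: x=[4.2327] v=[-0.5352]
Step 5: x=[4.1996] v=[-0.6628]
Step 6: x=[4.1603] v=[-0.7863]
Step 7: x=[4.1151] v=[-0.9049]
Step 8: x=[4.0642] v=[-1.0179]
Step 9: x=[4.0080] v=[-1.1247]
Step 10: x=[3.9468] v=[-1.2245]
Step 11: x=[3.8810] v=[-1.3168]
Step 12: x=[3.8110] v=[-1.4009]
Step 13: x=[3.7372] v=[-1.4764]
Step 14: x=[3.6601] v=[-1.5428]
Step 15: x=[3.5801] v=[-1.5996]
Step 16: x=[3.4978] v=[-1.6466]
Step 17: x=[3.4136] v=[-1.6834]
Step 18: x=[3.3281] v=[-1.7098]
Step 19: x=[3.2418] v=[-1.7256]
Step 20: x=[3.1553] v=[-1.7308]
Step 21: x=[3.0690] v=[-1.7253]
Step 22: x=[2.9835] v=[-1.7091]
Step 23: x=[2.8994] v=[-1.6824]
Step 24: x=[2.8171] v=[-1.6453]
Step 25: x=[2.7372] v=[-1.5980]
Step 26: x=[2.6602] v=[-1.5408]
Step 27: x=[2.5865] v=[-1.4741]
Step 28: x=[2.5166] v=[-1.3983]
Step 29: x=[2.4509] v=[-1.3139]
Step 30: x=[2.3898] v=[-1.2214]
Step 31: x=[2.3337] v=[-1.1213]
Step 32: x=[2.2830] v=[-1.0143]
Step 33: x=[2.2380] v=[-0.9010]
Step 34: x=[2.1989] v=[-0.7822]
Step 35: x=[2.1660] v=[-0.6585]
Step 36: x=[2.1395] v=[-0.5308]
Step 37: x=[2.1195] v=[-0.3998]
Step 38: x=[2.1062] v=[-0.2663]
Step 39: x=[2.0996] v=[-0.1312]
Step 40: x=[2.0998] v=[0.0047]
First v>=0 after going negative at step 40, time=2.0000

Answer: 2.0000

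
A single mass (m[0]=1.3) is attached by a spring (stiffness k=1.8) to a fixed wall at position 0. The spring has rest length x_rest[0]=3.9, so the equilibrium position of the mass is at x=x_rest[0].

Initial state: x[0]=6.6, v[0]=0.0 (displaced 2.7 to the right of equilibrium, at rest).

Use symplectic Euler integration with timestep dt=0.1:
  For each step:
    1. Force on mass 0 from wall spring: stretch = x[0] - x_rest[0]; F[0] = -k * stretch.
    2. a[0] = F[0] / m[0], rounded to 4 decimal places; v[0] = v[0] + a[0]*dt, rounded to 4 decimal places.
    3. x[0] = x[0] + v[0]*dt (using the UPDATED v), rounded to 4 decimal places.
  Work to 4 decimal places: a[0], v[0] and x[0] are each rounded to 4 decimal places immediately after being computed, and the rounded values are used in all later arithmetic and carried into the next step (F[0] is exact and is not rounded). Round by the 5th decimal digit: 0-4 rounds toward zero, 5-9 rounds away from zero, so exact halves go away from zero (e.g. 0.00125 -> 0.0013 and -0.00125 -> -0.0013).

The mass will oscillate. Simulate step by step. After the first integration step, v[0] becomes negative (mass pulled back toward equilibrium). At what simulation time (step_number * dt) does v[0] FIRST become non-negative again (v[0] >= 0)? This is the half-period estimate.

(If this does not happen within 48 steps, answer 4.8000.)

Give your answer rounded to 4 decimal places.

Step 0: x=[6.6000] v=[0.0000]
Step 1: x=[6.5626] v=[-0.3739]
Step 2: x=[6.4883] v=[-0.7426]
Step 3: x=[6.3782] v=[-1.1010]
Step 4: x=[6.2338] v=[-1.4441]
Step 5: x=[6.0571] v=[-1.7672]
Step 6: x=[5.8505] v=[-2.0659]
Step 7: x=[5.6169] v=[-2.3360]
Step 8: x=[5.3595] v=[-2.5737]
Step 9: x=[5.0819] v=[-2.7758]
Step 10: x=[4.7880] v=[-2.9395]
Step 11: x=[4.4818] v=[-3.0625]
Step 12: x=[4.1675] v=[-3.1431]
Step 13: x=[3.8495] v=[-3.1801]
Step 14: x=[3.5322] v=[-3.1731]
Step 15: x=[3.2200] v=[-3.1222]
Step 16: x=[2.9172] v=[-3.0281]
Step 17: x=[2.6280] v=[-2.8920]
Step 18: x=[2.3564] v=[-2.7159]
Step 19: x=[2.1062] v=[-2.5022]
Step 20: x=[1.8808] v=[-2.2538]
Step 21: x=[1.6834] v=[-1.9742]
Step 22: x=[1.5167] v=[-1.6673]
Step 23: x=[1.3830] v=[-1.3373]
Step 24: x=[1.2841] v=[-0.9888]
Step 25: x=[1.2214] v=[-0.6266]
Step 26: x=[1.1958] v=[-0.2557]
Step 27: x=[1.2077] v=[0.1187]
First v>=0 after going negative at step 27, time=2.7000

Answer: 2.7000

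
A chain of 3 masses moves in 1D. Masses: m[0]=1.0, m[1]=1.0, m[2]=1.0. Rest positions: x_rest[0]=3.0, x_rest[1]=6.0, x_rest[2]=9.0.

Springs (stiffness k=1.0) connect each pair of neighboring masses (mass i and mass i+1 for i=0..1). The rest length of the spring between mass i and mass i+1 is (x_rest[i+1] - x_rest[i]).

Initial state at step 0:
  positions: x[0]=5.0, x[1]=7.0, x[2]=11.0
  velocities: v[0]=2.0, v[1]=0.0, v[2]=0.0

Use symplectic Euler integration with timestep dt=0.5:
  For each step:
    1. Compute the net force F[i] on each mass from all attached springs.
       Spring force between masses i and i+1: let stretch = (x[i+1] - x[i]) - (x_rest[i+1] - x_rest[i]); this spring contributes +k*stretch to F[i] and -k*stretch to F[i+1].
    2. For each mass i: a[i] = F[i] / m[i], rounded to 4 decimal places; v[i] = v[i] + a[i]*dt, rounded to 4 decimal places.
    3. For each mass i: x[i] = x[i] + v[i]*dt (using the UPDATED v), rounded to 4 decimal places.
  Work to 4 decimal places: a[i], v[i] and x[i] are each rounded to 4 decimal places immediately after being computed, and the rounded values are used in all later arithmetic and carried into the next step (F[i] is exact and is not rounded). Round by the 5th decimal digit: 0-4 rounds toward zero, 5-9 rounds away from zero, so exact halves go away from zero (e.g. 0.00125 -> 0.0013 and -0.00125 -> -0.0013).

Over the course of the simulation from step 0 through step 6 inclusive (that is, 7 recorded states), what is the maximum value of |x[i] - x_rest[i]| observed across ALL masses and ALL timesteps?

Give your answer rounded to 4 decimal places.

Step 0: x=[5.0000 7.0000 11.0000] v=[2.0000 0.0000 0.0000]
Step 1: x=[5.7500 7.5000 10.7500] v=[1.5000 1.0000 -0.5000]
Step 2: x=[6.1875 8.3750 10.4375] v=[0.8750 1.7500 -0.6250]
Step 3: x=[6.4219 9.2188 10.3594] v=[0.4688 1.6875 -0.1563]
Step 4: x=[6.6056 9.6485 10.7461] v=[0.3673 0.8594 0.7734]
Step 5: x=[6.8000 9.5919 11.6084] v=[0.3888 -0.1133 1.7246]
Step 6: x=[6.9424 9.3414 12.7166] v=[0.2848 -0.5010 2.2164]
Max displacement = 3.9424

Answer: 3.9424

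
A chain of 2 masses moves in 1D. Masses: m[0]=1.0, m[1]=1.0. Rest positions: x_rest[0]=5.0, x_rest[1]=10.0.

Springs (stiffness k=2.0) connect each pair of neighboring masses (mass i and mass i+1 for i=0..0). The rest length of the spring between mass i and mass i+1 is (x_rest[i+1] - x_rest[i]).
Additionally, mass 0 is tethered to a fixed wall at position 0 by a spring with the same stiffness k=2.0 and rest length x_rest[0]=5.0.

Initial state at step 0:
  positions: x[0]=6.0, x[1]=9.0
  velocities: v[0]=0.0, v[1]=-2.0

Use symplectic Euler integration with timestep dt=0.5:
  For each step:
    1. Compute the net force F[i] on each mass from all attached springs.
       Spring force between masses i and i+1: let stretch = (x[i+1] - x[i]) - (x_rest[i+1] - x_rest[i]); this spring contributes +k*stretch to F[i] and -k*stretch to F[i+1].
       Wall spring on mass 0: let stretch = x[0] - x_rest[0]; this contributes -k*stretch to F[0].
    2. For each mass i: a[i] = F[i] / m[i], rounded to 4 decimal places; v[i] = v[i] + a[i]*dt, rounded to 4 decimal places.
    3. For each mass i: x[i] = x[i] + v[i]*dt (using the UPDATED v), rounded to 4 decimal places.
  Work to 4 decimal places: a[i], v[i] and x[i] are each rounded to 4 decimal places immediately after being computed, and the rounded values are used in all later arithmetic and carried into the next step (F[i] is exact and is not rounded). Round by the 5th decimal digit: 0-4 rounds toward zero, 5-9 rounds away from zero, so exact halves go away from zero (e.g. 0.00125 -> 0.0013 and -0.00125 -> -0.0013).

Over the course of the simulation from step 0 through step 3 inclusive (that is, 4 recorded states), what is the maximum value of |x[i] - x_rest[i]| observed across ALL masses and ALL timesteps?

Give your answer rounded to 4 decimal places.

Step 0: x=[6.0000 9.0000] v=[0.0000 -2.0000]
Step 1: x=[4.5000 9.0000] v=[-3.0000 0.0000]
Step 2: x=[3.0000 9.2500] v=[-3.0000 0.5000]
Step 3: x=[3.1250 8.8750] v=[0.2500 -0.7500]
Max displacement = 2.0000

Answer: 2.0000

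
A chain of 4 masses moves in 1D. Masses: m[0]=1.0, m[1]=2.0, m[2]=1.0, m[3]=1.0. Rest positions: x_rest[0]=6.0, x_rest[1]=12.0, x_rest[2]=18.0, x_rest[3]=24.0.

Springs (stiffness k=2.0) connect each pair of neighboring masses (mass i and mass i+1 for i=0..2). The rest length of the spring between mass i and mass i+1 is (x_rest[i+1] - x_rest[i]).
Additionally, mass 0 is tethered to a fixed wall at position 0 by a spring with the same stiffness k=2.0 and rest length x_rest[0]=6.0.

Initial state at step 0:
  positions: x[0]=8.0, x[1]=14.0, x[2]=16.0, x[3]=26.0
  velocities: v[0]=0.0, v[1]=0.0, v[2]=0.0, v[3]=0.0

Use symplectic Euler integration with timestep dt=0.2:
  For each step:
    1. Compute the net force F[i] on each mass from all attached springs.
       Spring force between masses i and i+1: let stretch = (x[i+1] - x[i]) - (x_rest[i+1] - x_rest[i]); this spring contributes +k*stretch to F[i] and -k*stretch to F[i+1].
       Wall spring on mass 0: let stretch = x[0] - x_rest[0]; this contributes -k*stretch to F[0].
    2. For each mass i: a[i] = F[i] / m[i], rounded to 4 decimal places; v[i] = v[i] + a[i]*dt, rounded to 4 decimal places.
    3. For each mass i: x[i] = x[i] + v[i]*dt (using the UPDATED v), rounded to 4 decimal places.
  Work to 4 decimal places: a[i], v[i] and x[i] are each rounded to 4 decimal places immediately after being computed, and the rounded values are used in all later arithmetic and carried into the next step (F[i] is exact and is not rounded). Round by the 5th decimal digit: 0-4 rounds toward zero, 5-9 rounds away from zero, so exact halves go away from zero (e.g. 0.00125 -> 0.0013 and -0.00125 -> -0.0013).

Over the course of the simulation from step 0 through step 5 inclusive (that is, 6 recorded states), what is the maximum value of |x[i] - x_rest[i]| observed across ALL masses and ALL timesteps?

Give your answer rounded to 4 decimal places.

Answer: 3.4850

Derivation:
Step 0: x=[8.0000 14.0000 16.0000 26.0000] v=[0.0000 0.0000 0.0000 0.0000]
Step 1: x=[7.8400 13.8400 16.6400 25.6800] v=[-0.8000 -0.8000 3.2000 -1.6000]
Step 2: x=[7.5328 13.5520 17.7792 25.1168] v=[-1.5360 -1.4400 5.6960 -2.8160]
Step 3: x=[7.1045 13.1923 19.1672 24.4466] v=[-2.1414 -1.7984 6.9402 -3.3510]
Step 4: x=[6.5949 12.8281 20.4996 23.8340] v=[-2.5481 -1.8210 6.6620 -3.0628]
Step 5: x=[6.0563 12.5214 21.4850 23.4347] v=[-2.6928 -1.5333 4.9272 -1.9966]
Max displacement = 3.4850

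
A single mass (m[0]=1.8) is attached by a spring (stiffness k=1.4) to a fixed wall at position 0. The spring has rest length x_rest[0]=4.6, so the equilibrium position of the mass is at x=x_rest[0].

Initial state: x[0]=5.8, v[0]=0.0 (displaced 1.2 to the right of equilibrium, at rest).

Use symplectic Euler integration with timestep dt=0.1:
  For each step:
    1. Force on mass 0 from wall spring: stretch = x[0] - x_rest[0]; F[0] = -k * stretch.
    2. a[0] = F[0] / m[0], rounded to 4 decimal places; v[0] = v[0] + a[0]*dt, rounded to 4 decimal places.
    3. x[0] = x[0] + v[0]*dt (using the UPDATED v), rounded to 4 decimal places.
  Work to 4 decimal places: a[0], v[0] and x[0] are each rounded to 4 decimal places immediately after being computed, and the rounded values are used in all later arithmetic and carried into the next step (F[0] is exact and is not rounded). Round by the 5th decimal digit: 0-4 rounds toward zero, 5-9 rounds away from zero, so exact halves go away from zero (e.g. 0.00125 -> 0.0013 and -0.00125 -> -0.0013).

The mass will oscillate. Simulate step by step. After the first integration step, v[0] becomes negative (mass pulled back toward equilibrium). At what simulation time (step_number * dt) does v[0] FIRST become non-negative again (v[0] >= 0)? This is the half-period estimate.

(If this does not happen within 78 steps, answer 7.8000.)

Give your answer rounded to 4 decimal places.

Answer: 3.6000

Derivation:
Step 0: x=[5.8000] v=[0.0000]
Step 1: x=[5.7907] v=[-0.0933]
Step 2: x=[5.7721] v=[-0.1859]
Step 3: x=[5.7444] v=[-0.2771]
Step 4: x=[5.7078] v=[-0.3661]
Step 5: x=[5.6626] v=[-0.4523]
Step 6: x=[5.6091] v=[-0.5350]
Step 7: x=[5.5478] v=[-0.6135]
Step 8: x=[5.4791] v=[-0.6872]
Step 9: x=[5.4035] v=[-0.7556]
Step 10: x=[5.3217] v=[-0.8181]
Step 11: x=[5.2343] v=[-0.8742]
Step 12: x=[5.1420] v=[-0.9235]
Step 13: x=[5.0454] v=[-0.9657]
Step 14: x=[4.9454] v=[-1.0003]
Step 15: x=[4.8427] v=[-1.0272]
Step 16: x=[4.7381] v=[-1.0461]
Step 17: x=[4.6324] v=[-1.0568]
Step 18: x=[4.5265] v=[-1.0593]
Step 19: x=[4.4211] v=[-1.0536]
Step 20: x=[4.3171] v=[-1.0397]
Step 21: x=[4.2153] v=[-1.0177]
Step 22: x=[4.1165] v=[-0.9878]
Step 23: x=[4.0215] v=[-0.9502]
Step 24: x=[3.9310] v=[-0.9052]
Step 25: x=[3.8457] v=[-0.8532]
Step 26: x=[3.7663] v=[-0.7945]
Step 27: x=[3.6933] v=[-0.7297]
Step 28: x=[3.6274] v=[-0.6592]
Step 29: x=[3.5690] v=[-0.5836]
Step 30: x=[3.5187] v=[-0.5034]
Step 31: x=[3.4768] v=[-0.4193]
Step 32: x=[3.4436] v=[-0.3319]
Step 33: x=[3.4194] v=[-0.2420]
Step 34: x=[3.4044] v=[-0.1502]
Step 35: x=[3.3987] v=[-0.0572]
Step 36: x=[3.4023] v=[0.0362]
First v>=0 after going negative at step 36, time=3.6000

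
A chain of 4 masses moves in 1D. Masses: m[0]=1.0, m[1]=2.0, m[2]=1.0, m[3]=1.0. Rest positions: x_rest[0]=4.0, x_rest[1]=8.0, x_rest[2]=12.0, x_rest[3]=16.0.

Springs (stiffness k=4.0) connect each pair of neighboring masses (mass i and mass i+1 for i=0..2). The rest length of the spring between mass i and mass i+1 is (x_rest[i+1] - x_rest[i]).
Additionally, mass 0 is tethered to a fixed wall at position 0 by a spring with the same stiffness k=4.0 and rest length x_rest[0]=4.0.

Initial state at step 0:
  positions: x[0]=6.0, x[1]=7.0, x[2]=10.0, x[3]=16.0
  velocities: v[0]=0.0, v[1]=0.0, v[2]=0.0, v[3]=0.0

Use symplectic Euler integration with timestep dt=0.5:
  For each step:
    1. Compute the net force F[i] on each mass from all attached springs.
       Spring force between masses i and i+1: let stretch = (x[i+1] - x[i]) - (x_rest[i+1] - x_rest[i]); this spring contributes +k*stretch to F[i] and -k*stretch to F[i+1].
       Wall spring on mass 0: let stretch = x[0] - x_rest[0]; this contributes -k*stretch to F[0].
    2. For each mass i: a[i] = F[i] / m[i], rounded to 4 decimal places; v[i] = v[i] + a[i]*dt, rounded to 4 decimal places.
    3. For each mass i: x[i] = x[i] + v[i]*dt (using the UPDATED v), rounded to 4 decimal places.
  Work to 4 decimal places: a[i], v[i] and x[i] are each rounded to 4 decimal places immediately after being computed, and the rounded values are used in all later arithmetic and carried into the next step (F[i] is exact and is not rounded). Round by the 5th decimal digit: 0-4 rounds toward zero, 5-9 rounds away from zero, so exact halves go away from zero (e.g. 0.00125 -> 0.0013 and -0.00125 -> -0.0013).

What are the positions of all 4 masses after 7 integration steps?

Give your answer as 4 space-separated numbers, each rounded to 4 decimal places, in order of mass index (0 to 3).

Answer: 8.0000 7.5000 11.5000 17.5000

Derivation:
Step 0: x=[6.0000 7.0000 10.0000 16.0000] v=[0.0000 0.0000 0.0000 0.0000]
Step 1: x=[1.0000 8.0000 13.0000 14.0000] v=[-10.0000 2.0000 6.0000 -4.0000]
Step 2: x=[2.0000 8.0000 12.0000 15.0000] v=[2.0000 0.0000 -2.0000 2.0000]
Step 3: x=[7.0000 7.0000 10.0000 17.0000] v=[10.0000 -2.0000 -4.0000 4.0000]
Step 4: x=[5.0000 7.5000 12.0000 16.0000] v=[-4.0000 1.0000 4.0000 -2.0000]
Step 5: x=[0.5000 9.0000 13.5000 15.0000] v=[-9.0000 3.0000 3.0000 -2.0000]
Step 6: x=[4.0000 8.5000 12.0000 16.5000] v=[7.0000 -1.0000 -3.0000 3.0000]
Step 7: x=[8.0000 7.5000 11.5000 17.5000] v=[8.0000 -2.0000 -1.0000 2.0000]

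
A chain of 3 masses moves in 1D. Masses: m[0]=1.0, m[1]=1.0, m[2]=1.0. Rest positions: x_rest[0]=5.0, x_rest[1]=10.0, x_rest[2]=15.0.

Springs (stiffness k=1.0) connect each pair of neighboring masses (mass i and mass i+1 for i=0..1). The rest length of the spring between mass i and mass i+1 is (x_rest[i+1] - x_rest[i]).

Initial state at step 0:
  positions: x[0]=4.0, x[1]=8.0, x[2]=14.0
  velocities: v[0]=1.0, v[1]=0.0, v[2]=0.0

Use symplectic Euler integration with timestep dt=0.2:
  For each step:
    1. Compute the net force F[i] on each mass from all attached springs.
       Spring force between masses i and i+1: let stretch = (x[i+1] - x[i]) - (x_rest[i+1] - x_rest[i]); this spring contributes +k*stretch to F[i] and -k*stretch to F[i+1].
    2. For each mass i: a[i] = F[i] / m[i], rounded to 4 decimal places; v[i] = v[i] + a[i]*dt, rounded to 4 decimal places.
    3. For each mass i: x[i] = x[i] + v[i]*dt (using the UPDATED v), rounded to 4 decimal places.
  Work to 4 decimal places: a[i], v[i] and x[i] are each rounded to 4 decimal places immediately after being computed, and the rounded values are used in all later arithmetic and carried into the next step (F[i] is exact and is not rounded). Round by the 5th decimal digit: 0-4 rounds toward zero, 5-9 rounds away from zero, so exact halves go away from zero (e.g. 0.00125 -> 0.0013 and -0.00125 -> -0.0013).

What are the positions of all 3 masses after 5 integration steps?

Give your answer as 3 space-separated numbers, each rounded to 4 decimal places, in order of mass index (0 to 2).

Step 0: x=[4.0000 8.0000 14.0000] v=[1.0000 0.0000 0.0000]
Step 1: x=[4.1600 8.0800 13.9600] v=[0.8000 0.4000 -0.2000]
Step 2: x=[4.2768 8.2384 13.8848] v=[0.5840 0.7920 -0.3760]
Step 3: x=[4.3521 8.4642 13.7837] v=[0.3763 1.1290 -0.5053]
Step 4: x=[4.3918 8.7383 13.6699] v=[0.1987 1.3705 -0.5692]
Step 5: x=[4.4054 9.0358 13.5588] v=[0.0680 1.4875 -0.5555]

Answer: 4.4054 9.0358 13.5588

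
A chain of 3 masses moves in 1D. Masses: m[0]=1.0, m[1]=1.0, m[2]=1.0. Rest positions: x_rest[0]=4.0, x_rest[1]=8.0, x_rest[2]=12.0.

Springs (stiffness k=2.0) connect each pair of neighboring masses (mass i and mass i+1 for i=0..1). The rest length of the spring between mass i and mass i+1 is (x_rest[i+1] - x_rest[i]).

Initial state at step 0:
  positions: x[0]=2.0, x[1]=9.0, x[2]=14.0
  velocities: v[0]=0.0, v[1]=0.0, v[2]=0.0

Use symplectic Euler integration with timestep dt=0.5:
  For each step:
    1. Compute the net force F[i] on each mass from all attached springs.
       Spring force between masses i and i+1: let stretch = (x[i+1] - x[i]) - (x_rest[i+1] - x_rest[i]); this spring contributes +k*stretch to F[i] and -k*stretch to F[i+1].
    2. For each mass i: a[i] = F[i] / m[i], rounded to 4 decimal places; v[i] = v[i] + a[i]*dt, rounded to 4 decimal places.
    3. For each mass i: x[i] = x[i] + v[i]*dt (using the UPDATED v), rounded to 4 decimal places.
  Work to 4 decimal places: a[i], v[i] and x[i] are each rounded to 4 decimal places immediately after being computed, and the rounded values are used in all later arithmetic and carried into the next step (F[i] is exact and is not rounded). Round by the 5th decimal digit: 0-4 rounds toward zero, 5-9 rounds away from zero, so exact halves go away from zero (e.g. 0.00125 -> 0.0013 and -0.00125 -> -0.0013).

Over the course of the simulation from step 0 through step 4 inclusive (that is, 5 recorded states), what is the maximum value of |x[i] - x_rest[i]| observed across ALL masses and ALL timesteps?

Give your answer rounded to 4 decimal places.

Step 0: x=[2.0000 9.0000 14.0000] v=[0.0000 0.0000 0.0000]
Step 1: x=[3.5000 8.0000 13.5000] v=[3.0000 -2.0000 -1.0000]
Step 2: x=[5.2500 7.5000 12.2500] v=[3.5000 -1.0000 -2.5000]
Step 3: x=[6.1250 8.2500 10.6250] v=[1.7500 1.5000 -3.2500]
Step 4: x=[6.0625 9.1250 9.8125] v=[-0.1250 1.7500 -1.6250]
Max displacement = 2.1875

Answer: 2.1875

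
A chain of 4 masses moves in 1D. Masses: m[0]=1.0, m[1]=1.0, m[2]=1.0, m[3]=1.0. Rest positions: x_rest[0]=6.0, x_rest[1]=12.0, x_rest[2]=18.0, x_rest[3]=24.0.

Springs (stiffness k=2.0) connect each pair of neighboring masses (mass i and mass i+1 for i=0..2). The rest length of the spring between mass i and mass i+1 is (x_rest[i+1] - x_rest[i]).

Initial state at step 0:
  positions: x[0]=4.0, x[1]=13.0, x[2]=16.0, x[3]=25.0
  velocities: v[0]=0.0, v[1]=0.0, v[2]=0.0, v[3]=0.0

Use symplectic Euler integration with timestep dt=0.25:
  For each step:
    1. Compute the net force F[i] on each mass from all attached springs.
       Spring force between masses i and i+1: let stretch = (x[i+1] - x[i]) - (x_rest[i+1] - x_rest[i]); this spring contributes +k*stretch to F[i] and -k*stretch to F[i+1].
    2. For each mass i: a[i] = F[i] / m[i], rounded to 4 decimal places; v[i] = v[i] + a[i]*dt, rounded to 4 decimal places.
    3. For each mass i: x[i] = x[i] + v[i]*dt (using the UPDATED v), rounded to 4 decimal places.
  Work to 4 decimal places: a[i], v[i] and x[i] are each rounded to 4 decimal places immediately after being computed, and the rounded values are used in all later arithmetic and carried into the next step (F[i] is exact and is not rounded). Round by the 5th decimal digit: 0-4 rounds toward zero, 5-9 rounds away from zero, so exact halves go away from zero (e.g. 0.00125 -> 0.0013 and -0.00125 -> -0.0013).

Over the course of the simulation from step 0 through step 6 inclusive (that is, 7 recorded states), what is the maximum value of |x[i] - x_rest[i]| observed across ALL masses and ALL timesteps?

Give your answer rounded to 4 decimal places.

Answer: 2.5024

Derivation:
Step 0: x=[4.0000 13.0000 16.0000 25.0000] v=[0.0000 0.0000 0.0000 0.0000]
Step 1: x=[4.3750 12.2500 16.7500 24.6250] v=[1.5000 -3.0000 3.0000 -1.5000]
Step 2: x=[4.9844 11.0781 17.9219 24.0156] v=[2.4375 -4.6875 4.6875 -2.4375]
Step 3: x=[5.6055 10.0000 19.0000 23.3945] v=[2.4844 -4.3125 4.3125 -2.4844]
Step 4: x=[6.0259 9.4976 19.5025 22.9741] v=[1.6817 -2.0098 2.0098 -1.6817]
Step 5: x=[6.1303 9.8118 19.1883 22.8697] v=[0.4176 1.2568 -1.2569 -0.4175]
Step 6: x=[5.9449 10.8379 18.1622 23.0552] v=[-0.7417 4.1043 -4.1045 0.7418]
Max displacement = 2.5024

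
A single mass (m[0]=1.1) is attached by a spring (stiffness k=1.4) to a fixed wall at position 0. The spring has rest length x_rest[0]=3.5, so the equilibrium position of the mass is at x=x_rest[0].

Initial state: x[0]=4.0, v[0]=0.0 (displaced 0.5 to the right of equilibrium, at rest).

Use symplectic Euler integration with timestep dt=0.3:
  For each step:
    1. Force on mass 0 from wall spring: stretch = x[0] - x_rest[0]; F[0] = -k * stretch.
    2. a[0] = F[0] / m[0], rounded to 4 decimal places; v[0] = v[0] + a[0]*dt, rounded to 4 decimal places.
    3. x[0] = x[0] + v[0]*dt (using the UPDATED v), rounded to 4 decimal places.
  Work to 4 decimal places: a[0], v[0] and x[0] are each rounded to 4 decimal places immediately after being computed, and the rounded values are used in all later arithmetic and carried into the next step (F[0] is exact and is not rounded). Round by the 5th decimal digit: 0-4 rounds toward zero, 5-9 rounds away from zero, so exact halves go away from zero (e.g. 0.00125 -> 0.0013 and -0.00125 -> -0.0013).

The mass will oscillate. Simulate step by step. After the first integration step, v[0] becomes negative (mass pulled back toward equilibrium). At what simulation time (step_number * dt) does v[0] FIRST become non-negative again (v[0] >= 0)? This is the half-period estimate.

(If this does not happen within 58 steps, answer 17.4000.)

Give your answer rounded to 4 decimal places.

Answer: 3.0000

Derivation:
Step 0: x=[4.0000] v=[0.0000]
Step 1: x=[3.9427] v=[-0.1909]
Step 2: x=[3.8347] v=[-0.3599]
Step 3: x=[3.6884] v=[-0.4877]
Step 4: x=[3.5205] v=[-0.5596]
Step 5: x=[3.3503] v=[-0.5674]
Step 6: x=[3.1972] v=[-0.5103]
Step 7: x=[3.0788] v=[-0.3947]
Step 8: x=[3.0086] v=[-0.2339]
Step 9: x=[2.9947] v=[-0.0463]
Step 10: x=[3.0387] v=[0.1466]
First v>=0 after going negative at step 10, time=3.0000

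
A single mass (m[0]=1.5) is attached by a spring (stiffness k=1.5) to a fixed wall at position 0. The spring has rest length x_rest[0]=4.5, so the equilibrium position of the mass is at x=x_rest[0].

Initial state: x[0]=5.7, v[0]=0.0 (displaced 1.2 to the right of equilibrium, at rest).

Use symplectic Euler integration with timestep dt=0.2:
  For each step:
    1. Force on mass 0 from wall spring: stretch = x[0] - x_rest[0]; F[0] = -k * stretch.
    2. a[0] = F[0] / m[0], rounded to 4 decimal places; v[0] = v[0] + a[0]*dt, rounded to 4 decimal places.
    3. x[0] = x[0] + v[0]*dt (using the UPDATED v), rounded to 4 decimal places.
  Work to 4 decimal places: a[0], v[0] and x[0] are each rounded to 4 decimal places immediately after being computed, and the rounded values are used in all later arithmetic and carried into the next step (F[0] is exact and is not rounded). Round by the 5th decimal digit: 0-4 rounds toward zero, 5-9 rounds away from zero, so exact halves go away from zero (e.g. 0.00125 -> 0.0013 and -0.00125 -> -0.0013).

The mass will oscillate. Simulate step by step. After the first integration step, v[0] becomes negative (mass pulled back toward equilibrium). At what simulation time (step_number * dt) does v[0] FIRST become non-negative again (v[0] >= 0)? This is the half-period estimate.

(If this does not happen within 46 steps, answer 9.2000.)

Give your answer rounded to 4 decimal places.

Step 0: x=[5.7000] v=[0.0000]
Step 1: x=[5.6520] v=[-0.2400]
Step 2: x=[5.5579] v=[-0.4704]
Step 3: x=[5.4215] v=[-0.6820]
Step 4: x=[5.2482] v=[-0.8663]
Step 5: x=[5.0450] v=[-1.0159]
Step 6: x=[4.8200] v=[-1.1249]
Step 7: x=[4.5822] v=[-1.1889]
Step 8: x=[4.3411] v=[-1.2053]
Step 9: x=[4.1064] v=[-1.1735]
Step 10: x=[3.8874] v=[-1.0948]
Step 11: x=[3.6929] v=[-0.9723]
Step 12: x=[3.5307] v=[-0.8109]
Step 13: x=[3.4073] v=[-0.6170]
Step 14: x=[3.3276] v=[-0.3985]
Step 15: x=[3.2948] v=[-0.1640]
Step 16: x=[3.3102] v=[0.0770]
First v>=0 after going negative at step 16, time=3.2000

Answer: 3.2000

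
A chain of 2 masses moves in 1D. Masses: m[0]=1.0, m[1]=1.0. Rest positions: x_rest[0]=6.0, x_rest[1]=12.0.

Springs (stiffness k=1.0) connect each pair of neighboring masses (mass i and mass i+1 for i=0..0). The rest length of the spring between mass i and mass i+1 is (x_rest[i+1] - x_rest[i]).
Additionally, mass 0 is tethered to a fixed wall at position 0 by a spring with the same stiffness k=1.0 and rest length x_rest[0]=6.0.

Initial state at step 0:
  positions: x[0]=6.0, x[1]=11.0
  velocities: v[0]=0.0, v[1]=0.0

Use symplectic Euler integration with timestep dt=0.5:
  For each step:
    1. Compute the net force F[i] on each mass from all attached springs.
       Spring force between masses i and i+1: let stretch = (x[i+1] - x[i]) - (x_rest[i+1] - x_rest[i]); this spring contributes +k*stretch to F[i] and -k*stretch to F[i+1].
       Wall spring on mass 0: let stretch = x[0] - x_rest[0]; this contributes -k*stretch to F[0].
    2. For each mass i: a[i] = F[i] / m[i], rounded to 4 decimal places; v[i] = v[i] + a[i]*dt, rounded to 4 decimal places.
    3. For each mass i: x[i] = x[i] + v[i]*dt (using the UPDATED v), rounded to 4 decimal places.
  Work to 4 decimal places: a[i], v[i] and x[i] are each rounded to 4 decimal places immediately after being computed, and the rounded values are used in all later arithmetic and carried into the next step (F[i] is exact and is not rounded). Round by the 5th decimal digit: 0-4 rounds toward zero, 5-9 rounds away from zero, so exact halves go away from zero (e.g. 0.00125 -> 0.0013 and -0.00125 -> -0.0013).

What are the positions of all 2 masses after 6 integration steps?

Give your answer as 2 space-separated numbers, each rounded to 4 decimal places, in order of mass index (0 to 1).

Answer: 6.5109 12.1210

Derivation:
Step 0: x=[6.0000 11.0000] v=[0.0000 0.0000]
Step 1: x=[5.7500 11.2500] v=[-0.5000 0.5000]
Step 2: x=[5.4375 11.6250] v=[-0.6250 0.7500]
Step 3: x=[5.3125 11.9532] v=[-0.2500 0.6563]
Step 4: x=[5.5196 12.1212] v=[0.4141 0.3360]
Step 5: x=[5.9972 12.1388] v=[0.9551 0.0352]
Step 6: x=[6.5109 12.1210] v=[1.0273 -0.0356]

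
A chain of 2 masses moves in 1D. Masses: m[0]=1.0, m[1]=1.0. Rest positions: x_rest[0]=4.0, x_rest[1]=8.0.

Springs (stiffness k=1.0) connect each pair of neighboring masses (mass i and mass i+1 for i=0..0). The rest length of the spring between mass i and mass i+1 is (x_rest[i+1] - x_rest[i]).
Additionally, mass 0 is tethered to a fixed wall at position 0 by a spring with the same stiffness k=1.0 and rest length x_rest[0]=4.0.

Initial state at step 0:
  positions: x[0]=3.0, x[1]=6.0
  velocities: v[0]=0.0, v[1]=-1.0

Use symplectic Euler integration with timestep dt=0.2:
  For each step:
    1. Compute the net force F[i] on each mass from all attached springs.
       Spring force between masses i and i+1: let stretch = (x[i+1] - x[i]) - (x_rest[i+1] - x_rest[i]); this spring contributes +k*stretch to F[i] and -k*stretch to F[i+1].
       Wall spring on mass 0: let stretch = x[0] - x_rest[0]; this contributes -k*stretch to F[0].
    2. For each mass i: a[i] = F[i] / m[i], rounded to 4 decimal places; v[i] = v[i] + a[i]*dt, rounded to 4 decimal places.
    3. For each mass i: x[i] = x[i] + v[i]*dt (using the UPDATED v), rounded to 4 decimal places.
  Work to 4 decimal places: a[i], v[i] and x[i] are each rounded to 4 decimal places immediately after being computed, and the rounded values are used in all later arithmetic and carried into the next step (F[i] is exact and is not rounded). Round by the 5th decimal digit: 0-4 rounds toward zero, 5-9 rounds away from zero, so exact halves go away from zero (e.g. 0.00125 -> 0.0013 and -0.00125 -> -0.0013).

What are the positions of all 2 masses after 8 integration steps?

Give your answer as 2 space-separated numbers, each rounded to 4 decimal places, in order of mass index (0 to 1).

Answer: 2.7953 6.0877

Derivation:
Step 0: x=[3.0000 6.0000] v=[0.0000 -1.0000]
Step 1: x=[3.0000 5.8400] v=[0.0000 -0.8000]
Step 2: x=[2.9936 5.7264] v=[-0.0320 -0.5680]
Step 3: x=[2.9768 5.6635] v=[-0.0842 -0.3146]
Step 4: x=[2.9484 5.6531] v=[-0.1422 -0.0519]
Step 5: x=[2.9102 5.6945] v=[-0.1909 0.2072]
Step 6: x=[2.8670 5.7846] v=[-0.2161 0.4503]
Step 7: x=[2.8258 5.9180] v=[-0.2060 0.6668]
Step 8: x=[2.7953 6.0877] v=[-0.1527 0.8484]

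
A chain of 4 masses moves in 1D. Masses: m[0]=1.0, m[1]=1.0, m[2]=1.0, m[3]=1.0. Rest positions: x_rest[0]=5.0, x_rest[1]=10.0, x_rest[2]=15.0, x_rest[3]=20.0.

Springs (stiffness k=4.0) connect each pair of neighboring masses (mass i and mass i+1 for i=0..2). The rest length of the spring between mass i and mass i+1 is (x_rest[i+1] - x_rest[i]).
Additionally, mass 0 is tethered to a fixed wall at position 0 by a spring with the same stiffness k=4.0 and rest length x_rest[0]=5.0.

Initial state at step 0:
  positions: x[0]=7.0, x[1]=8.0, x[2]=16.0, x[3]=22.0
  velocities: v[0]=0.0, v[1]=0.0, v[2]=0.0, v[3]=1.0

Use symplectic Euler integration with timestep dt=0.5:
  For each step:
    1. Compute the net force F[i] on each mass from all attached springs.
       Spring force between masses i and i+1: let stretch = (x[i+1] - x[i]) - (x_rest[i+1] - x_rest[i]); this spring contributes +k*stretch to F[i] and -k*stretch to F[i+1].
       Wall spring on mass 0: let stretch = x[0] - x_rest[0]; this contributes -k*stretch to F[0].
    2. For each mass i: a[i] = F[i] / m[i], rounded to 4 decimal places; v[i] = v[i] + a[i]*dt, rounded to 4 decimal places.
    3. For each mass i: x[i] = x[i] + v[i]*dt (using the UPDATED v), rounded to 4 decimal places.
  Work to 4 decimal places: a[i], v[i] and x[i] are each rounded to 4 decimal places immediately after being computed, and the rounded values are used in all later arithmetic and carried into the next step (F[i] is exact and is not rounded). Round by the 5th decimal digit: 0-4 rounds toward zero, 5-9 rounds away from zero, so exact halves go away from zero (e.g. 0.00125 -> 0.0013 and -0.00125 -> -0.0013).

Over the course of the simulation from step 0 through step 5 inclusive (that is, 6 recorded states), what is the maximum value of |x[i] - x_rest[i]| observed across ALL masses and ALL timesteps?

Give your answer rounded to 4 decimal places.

Answer: 5.5000

Derivation:
Step 0: x=[7.0000 8.0000 16.0000 22.0000] v=[0.0000 0.0000 0.0000 1.0000]
Step 1: x=[1.0000 15.0000 14.0000 21.5000] v=[-12.0000 14.0000 -4.0000 -1.0000]
Step 2: x=[8.0000 7.0000 20.5000 18.5000] v=[14.0000 -16.0000 13.0000 -6.0000]
Step 3: x=[6.0000 13.5000 11.5000 22.5000] v=[-4.0000 13.0000 -18.0000 8.0000]
Step 4: x=[5.5000 10.5000 15.5000 20.5000] v=[-1.0000 -6.0000 8.0000 -4.0000]
Step 5: x=[4.5000 7.5000 19.5000 18.5000] v=[-2.0000 -6.0000 8.0000 -4.0000]
Max displacement = 5.5000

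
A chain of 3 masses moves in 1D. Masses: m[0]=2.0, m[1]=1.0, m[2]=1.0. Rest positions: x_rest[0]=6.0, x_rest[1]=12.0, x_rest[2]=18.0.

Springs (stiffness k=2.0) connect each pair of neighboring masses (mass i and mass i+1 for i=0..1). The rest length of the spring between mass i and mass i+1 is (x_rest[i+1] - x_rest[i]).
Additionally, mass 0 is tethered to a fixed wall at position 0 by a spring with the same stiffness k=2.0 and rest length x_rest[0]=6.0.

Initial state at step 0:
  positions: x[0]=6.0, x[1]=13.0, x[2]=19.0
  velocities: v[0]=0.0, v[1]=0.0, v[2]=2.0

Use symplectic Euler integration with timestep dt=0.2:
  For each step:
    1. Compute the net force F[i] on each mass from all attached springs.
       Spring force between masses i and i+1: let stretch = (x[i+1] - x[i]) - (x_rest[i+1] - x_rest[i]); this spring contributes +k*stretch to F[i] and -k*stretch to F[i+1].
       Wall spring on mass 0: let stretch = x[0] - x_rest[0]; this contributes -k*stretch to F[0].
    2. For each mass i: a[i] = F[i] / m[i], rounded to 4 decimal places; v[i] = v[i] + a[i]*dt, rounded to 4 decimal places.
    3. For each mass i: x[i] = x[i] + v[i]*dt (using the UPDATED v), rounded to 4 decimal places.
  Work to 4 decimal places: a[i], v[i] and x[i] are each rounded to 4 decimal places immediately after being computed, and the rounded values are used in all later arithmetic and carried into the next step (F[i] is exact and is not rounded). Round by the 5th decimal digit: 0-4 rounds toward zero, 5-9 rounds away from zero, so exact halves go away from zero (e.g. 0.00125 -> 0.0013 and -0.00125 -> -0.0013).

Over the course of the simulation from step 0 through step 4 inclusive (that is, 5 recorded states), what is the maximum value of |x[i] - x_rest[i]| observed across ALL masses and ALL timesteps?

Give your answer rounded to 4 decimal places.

Answer: 2.2258

Derivation:
Step 0: x=[6.0000 13.0000 19.0000] v=[0.0000 0.0000 2.0000]
Step 1: x=[6.0400 12.9200 19.4000] v=[0.2000 -0.4000 2.0000]
Step 2: x=[6.1136 12.8080 19.7616] v=[0.3680 -0.5600 1.8080]
Step 3: x=[6.2104 12.7167 20.0469] v=[0.4842 -0.4563 1.4266]
Step 4: x=[6.3191 12.6914 20.2258] v=[0.5434 -0.1267 0.8945]
Max displacement = 2.2258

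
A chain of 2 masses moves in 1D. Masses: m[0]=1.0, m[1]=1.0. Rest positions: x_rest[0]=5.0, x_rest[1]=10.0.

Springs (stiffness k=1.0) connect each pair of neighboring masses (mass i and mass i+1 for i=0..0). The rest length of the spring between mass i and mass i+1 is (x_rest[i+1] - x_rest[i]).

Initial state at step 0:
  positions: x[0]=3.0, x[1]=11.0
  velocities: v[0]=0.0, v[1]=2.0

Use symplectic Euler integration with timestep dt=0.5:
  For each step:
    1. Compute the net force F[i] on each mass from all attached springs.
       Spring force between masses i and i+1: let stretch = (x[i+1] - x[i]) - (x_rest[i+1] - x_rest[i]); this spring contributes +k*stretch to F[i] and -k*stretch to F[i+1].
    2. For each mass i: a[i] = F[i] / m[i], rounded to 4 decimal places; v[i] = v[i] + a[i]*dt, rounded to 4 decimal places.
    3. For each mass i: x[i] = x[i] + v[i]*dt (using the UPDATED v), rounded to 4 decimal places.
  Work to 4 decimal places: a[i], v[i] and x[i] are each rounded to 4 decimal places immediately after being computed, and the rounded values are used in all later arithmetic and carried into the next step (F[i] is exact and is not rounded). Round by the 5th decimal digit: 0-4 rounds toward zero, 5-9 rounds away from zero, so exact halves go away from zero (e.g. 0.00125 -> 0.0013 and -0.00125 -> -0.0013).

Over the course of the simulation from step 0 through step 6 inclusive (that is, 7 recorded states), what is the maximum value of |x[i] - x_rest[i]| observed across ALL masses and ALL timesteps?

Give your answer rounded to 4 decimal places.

Answer: 3.4220

Derivation:
Step 0: x=[3.0000 11.0000] v=[0.0000 2.0000]
Step 1: x=[3.7500 11.2500] v=[1.5000 0.5000]
Step 2: x=[5.1250 10.8750] v=[2.7500 -0.7500]
Step 3: x=[6.6875 10.3125] v=[3.1250 -1.1250]
Step 4: x=[7.9063 10.0938] v=[2.4375 -0.4375]
Step 5: x=[8.4220 10.5782] v=[1.0313 0.9688]
Step 6: x=[8.2267 11.7736] v=[-0.3906 2.3907]
Max displacement = 3.4220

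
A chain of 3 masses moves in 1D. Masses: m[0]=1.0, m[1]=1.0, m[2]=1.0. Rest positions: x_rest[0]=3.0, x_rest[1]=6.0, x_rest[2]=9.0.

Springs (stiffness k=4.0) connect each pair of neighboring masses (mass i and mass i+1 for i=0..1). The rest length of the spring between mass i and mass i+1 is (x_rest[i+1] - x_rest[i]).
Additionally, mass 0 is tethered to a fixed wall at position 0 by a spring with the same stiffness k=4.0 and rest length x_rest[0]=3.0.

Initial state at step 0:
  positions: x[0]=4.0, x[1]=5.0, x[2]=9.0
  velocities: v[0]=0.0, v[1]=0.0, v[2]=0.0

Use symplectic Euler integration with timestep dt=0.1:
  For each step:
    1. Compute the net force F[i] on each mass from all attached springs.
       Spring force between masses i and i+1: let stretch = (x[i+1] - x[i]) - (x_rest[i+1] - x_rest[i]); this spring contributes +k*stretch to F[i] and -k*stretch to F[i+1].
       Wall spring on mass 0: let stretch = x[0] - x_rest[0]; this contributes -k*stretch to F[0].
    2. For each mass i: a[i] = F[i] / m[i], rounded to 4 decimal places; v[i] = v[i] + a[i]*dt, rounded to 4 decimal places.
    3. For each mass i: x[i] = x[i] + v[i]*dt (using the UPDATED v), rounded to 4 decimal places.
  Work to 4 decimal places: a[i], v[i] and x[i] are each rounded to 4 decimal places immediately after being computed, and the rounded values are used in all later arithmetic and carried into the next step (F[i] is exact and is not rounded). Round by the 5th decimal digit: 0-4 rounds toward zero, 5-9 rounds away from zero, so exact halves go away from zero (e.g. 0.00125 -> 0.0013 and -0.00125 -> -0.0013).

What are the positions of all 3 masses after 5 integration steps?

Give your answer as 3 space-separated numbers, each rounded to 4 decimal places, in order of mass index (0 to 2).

Answer: 2.6559 6.2967 8.5999

Derivation:
Step 0: x=[4.0000 5.0000 9.0000] v=[0.0000 0.0000 0.0000]
Step 1: x=[3.8800 5.1200 8.9600] v=[-1.2000 1.2000 -0.4000]
Step 2: x=[3.6544 5.3440 8.8864] v=[-2.2560 2.2400 -0.7360]
Step 3: x=[3.3502 5.6421 8.7911] v=[-3.0419 2.9811 -0.9530]
Step 4: x=[3.0037 5.9745 8.6898] v=[-3.4652 3.3239 -1.0126]
Step 5: x=[2.6559 6.2967 8.5999] v=[-3.4784 3.2217 -0.8987]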